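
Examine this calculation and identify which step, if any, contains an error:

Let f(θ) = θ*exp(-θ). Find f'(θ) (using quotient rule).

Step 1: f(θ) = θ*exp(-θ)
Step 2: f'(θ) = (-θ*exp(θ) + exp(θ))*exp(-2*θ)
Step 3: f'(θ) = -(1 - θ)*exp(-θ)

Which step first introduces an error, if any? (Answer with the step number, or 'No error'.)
Step 3

Step 3 is incorrect due to a sign flip.
The step shows: -(1 - θ)*exp(-θ)
The correct value should be: (1 - θ)*exp(-θ)

Explanation: The sign of the whole expression was flipped: the term (1 - θ)*exp(-θ) was incorrectly written as -(1 - θ)*exp(-θ)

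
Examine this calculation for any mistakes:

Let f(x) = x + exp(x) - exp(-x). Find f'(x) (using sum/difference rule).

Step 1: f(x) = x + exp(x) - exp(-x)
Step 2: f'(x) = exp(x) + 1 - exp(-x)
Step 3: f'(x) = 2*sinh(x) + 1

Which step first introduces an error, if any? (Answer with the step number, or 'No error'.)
Step 2

Step 2 is incorrect due to a sign flip.
The step shows: exp(x) + 1 - exp(-x)
The correct value should be: exp(x) + 1 + exp(-x)

Explanation: The sign of one term was flipped: the term exp(-x) was incorrectly written as -exp(-x)
The later steps are derived from this incorrect expression, so the error originates in Step 2.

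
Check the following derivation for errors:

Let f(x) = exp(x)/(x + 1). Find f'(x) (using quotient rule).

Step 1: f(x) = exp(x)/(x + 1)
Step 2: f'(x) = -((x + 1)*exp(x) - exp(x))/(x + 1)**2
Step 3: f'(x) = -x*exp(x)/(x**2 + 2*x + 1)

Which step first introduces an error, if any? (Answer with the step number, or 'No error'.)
Step 2

Step 2 is incorrect due to a sign flip.
The step shows: -((x + 1)*exp(x) - exp(x))/(x + 1)**2
The correct value should be: ((x + 1)*exp(x) - exp(x))/(x + 1)**2

Explanation: The sign of the whole expression was flipped: the term ((x + 1)*exp(x) - exp(x))/(x + 1)**2 was incorrectly written as -((x + 1)*exp(x) - exp(x))/(x + 1)**2
The later steps are derived from this incorrect expression, so the error originates in Step 2.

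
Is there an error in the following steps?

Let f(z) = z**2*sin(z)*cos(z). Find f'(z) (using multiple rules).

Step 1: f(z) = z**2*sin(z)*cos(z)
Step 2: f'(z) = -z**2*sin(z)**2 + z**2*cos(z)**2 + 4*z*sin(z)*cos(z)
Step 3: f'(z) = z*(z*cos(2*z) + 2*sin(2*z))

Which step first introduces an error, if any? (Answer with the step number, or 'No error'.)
Step 2

Step 2 is incorrect due to a wrong coefficient.
The step shows: -z**2*sin(z)**2 + z**2*cos(z)**2 + 4*z*sin(z)*cos(z)
The correct value should be: -z**2*sin(z)**2 + z**2*cos(z)**2 + 2*z*sin(z)*cos(z)

Explanation: The coefficient 2 was incorrectly written as 4: the term 2*z*sin(z)*cos(z) was incorrectly written as 4*z*sin(z)*cos(z)
The later steps are derived from this incorrect expression, so the error originates in Step 2.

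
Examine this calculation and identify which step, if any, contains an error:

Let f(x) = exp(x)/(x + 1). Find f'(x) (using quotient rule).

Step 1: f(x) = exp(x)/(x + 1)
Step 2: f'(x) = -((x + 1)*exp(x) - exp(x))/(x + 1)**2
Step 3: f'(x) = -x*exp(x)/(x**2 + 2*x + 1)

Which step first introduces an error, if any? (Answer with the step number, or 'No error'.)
Step 2

Step 2 is incorrect due to a sign flip.
The step shows: -((x + 1)*exp(x) - exp(x))/(x + 1)**2
The correct value should be: ((x + 1)*exp(x) - exp(x))/(x + 1)**2

Explanation: The sign of the whole expression was flipped: the term ((x + 1)*exp(x) - exp(x))/(x + 1)**2 was incorrectly written as -((x + 1)*exp(x) - exp(x))/(x + 1)**2
The later steps are derived from this incorrect expression, so the error originates in Step 2.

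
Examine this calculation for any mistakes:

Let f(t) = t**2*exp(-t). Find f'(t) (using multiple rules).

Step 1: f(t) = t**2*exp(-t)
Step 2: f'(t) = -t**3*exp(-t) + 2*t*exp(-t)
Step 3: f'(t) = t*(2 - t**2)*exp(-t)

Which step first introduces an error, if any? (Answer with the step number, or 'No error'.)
Step 2

Step 2 is incorrect due to a wrong exponent.
The step shows: -t**3*exp(-t) + 2*t*exp(-t)
The correct value should be: -t**2*exp(-t) + 2*t*exp(-t)

Explanation: The exponent 2 on t was incorrectly written as 3: the term -t**2*exp(-t) was incorrectly written as -t**3*exp(-t)
The later steps are derived from this incorrect expression, so the error originates in Step 2.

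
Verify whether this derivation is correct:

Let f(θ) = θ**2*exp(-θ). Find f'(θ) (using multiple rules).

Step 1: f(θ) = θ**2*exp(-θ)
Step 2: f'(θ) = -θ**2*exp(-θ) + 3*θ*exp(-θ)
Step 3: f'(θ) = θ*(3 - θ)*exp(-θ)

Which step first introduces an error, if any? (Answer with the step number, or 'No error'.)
Step 2

Step 2 is incorrect due to a wrong coefficient.
The step shows: -θ**2*exp(-θ) + 3*θ*exp(-θ)
The correct value should be: -θ**2*exp(-θ) + 2*θ*exp(-θ)

Explanation: The coefficient 2 was incorrectly written as 3: the term 2*θ*exp(-θ) was incorrectly written as 3*θ*exp(-θ)
The later steps are derived from this incorrect expression, so the error originates in Step 2.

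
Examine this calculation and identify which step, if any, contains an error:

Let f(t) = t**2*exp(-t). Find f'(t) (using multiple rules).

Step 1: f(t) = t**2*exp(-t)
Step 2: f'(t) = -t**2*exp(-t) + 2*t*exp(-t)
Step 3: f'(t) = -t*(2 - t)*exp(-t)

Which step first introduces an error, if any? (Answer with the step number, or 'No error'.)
Step 3

Step 3 is incorrect due to a sign flip.
The step shows: -t*(2 - t)*exp(-t)
The correct value should be: t*(2 - t)*exp(-t)

Explanation: The sign of the whole expression was flipped: the term t*(2 - t)*exp(-t) was incorrectly written as -t*(2 - t)*exp(-t)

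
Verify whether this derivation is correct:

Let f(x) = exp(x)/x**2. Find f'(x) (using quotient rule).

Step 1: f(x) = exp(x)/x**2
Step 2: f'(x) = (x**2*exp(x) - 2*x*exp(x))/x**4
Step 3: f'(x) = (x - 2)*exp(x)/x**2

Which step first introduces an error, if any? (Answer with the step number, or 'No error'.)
Step 3

Step 3 is incorrect due to a wrong exponent.
The step shows: (x - 2)*exp(x)/x**2
The correct value should be: (x - 2)*exp(x)/x**3

Explanation: The exponent -3 on x was incorrectly written as -2: the term (x - 2)*exp(x)/x**3 was incorrectly written as (x - 2)*exp(x)/x**2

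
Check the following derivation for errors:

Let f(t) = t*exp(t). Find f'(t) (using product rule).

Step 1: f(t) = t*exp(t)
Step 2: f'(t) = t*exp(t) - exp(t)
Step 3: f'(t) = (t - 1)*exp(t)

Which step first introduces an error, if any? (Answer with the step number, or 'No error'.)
Step 2

Step 2 is incorrect due to a sign flip.
The step shows: t*exp(t) - exp(t)
The correct value should be: t*exp(t) + exp(t)

Explanation: The sign of one term was flipped: the term exp(t) was incorrectly written as -exp(t)
The later steps are derived from this incorrect expression, so the error originates in Step 2.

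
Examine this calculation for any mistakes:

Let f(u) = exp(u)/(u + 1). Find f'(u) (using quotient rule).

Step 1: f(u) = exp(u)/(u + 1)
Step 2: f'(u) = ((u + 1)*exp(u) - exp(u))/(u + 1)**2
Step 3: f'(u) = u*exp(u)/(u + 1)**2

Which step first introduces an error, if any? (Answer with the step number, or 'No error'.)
No error

All steps in this derivation are correct.
The final answer f'(u) = u*exp(u)/(u + 1)**2 is valid.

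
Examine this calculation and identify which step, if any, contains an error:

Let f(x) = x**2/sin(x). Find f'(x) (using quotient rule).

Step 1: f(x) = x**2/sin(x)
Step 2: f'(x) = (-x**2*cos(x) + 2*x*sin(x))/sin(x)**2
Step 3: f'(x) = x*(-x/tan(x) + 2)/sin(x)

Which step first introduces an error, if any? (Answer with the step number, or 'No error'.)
No error

All steps in this derivation are correct.
The final answer f'(x) = x*(-x/tan(x) + 2)/sin(x) is valid.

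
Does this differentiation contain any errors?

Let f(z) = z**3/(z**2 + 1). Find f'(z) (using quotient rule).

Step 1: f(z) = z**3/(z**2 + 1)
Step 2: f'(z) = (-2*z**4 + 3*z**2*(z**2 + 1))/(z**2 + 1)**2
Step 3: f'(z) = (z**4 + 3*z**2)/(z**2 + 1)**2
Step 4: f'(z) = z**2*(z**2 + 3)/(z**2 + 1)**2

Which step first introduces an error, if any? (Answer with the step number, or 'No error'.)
No error

All steps in this derivation are correct.
The final answer f'(z) = z**2*(z**2 + 3)/(z**2 + 1)**2 is valid.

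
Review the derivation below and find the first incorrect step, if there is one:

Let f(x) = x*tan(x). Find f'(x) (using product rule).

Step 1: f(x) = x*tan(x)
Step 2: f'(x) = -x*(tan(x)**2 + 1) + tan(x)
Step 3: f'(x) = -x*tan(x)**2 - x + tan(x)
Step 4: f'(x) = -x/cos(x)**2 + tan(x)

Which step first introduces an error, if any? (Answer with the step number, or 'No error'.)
Step 2

Step 2 is incorrect due to a sign flip.
The step shows: -x*(tan(x)**2 + 1) + tan(x)
The correct value should be: x*(tan(x)**2 + 1) + tan(x)

Explanation: The sign of one term was flipped: the term x*(tan(x)**2 + 1) was incorrectly written as -x*(tan(x)**2 + 1)
The later steps are derived from this incorrect expression, so the error originates in Step 2.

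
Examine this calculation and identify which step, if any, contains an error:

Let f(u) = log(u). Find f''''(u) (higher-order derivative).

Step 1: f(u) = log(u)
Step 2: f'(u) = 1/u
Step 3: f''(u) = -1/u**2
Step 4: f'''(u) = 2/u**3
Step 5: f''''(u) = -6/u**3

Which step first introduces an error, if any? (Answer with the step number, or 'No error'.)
Step 5

Step 5 is incorrect due to a wrong exponent.
The step shows: -6/u**3
The correct value should be: -6/u**4

Explanation: The exponent -4 on u was incorrectly written as -3: the term -6/u**4 was incorrectly written as -6/u**3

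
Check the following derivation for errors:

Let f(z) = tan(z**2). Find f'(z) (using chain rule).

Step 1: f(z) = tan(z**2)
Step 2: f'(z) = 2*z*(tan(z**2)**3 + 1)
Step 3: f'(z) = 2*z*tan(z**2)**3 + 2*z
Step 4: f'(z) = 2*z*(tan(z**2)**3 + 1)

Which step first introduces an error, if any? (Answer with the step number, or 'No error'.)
Step 2

Step 2 is incorrect due to a wrong exponent.
The step shows: 2*z*(tan(z**2)**3 + 1)
The correct value should be: 2*z*(tan(z**2)**2 + 1)

Explanation: The exponent 2 on tan(z**2) was incorrectly written as 3: the term 2*z*(tan(z**2)**2 + 1) was incorrectly written as 2*z*(tan(z**2)**3 + 1)
The later steps are derived from this incorrect expression, so the error originates in Step 2.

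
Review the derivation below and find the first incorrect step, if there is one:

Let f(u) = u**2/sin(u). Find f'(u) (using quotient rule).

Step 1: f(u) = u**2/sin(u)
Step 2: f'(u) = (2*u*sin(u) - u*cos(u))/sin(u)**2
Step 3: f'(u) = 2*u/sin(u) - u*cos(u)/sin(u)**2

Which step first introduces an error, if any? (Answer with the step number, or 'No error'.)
Step 2

Step 2 is incorrect due to a wrong exponent.
The step shows: (2*u*sin(u) - u*cos(u))/sin(u)**2
The correct value should be: (-u**2*cos(u) + 2*u*sin(u))/sin(u)**2

Explanation: The exponent 2 on u was incorrectly written as 1: the term (-u**2*cos(u) + 2*u*sin(u))/sin(u)**2 was incorrectly written as (2*u*sin(u) - u*cos(u))/sin(u)**2
The later steps are derived from this incorrect expression, so the error originates in Step 2.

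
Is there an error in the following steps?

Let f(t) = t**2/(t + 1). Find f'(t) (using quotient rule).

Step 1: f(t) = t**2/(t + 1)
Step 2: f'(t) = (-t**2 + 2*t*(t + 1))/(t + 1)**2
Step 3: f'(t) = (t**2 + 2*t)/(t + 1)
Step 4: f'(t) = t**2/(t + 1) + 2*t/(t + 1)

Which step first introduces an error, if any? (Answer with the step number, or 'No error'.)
Step 3

Step 3 is incorrect due to a wrong exponent.
The step shows: (t**2 + 2*t)/(t + 1)
The correct value should be: (t**2 + 2*t)/(t + 1)**2

Explanation: The exponent -2 on t + 1 was incorrectly written as -1: the term (t**2 + 2*t)/(t + 1)**2 was incorrectly written as (t**2 + 2*t)/(t + 1)
The later steps are derived from this incorrect expression, so the error originates in Step 3.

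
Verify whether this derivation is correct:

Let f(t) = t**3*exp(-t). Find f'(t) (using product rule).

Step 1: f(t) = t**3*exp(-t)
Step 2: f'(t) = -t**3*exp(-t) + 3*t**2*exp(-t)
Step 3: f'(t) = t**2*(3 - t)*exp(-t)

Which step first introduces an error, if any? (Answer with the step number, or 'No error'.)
No error

All steps in this derivation are correct.
The final answer f'(t) = t**2*(3 - t)*exp(-t) is valid.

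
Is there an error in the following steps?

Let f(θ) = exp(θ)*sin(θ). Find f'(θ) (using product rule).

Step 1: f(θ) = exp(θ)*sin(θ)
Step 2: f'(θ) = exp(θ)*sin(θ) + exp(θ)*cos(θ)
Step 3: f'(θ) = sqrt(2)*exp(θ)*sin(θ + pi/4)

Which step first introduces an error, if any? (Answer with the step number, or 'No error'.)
No error

All steps in this derivation are correct.
The final answer f'(θ) = sqrt(2)*exp(θ)*sin(θ + pi/4) is valid.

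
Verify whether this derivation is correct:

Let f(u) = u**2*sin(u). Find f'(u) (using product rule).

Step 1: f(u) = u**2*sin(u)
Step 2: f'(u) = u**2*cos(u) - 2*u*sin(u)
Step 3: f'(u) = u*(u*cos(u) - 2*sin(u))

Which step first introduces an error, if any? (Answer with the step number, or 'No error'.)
Step 2

Step 2 is incorrect due to a sign flip.
The step shows: u**2*cos(u) - 2*u*sin(u)
The correct value should be: u**2*cos(u) + 2*u*sin(u)

Explanation: The sign of one term was flipped: the term 2*u*sin(u) was incorrectly written as -2*u*sin(u)
The later steps are derived from this incorrect expression, so the error originates in Step 2.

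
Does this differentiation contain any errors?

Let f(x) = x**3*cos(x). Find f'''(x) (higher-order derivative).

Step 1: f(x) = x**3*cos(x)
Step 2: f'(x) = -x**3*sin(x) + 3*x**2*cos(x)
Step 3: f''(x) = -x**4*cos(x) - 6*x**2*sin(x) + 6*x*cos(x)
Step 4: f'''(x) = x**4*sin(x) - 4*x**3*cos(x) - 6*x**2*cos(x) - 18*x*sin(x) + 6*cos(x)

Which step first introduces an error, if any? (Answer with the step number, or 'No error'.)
Step 3

Step 3 is incorrect due to a wrong exponent.
The step shows: -x**4*cos(x) - 6*x**2*sin(x) + 6*x*cos(x)
The correct value should be: -x**3*cos(x) - 6*x**2*sin(x) + 6*x*cos(x)

Explanation: The exponent 3 on x was incorrectly written as 4: the term -x**3*cos(x) was incorrectly written as -x**4*cos(x)
The later steps are derived from this incorrect expression, so the error originates in Step 3.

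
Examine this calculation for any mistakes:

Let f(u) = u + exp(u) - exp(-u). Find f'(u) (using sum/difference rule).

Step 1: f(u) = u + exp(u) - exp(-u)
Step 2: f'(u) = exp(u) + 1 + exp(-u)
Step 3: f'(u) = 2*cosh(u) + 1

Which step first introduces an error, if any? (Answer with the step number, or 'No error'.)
No error

All steps in this derivation are correct.
The final answer f'(u) = 2*cosh(u) + 1 is valid.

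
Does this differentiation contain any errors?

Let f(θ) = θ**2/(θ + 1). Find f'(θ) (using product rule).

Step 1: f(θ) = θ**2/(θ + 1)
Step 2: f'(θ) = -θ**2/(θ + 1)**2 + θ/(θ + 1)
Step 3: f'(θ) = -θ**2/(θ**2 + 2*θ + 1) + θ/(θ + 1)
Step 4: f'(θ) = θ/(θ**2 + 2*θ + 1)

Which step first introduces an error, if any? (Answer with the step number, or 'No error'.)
Step 2

Step 2 is incorrect due to a wrong coefficient.
The step shows: -θ**2/(θ + 1)**2 + θ/(θ + 1)
The correct value should be: -θ**2/(θ + 1)**2 + 2*θ/(θ + 1)

Explanation: The coefficient 2 was incorrectly written as 1: the term 2*θ/(θ + 1) was incorrectly written as θ/(θ + 1)
The later steps are derived from this incorrect expression, so the error originates in Step 2.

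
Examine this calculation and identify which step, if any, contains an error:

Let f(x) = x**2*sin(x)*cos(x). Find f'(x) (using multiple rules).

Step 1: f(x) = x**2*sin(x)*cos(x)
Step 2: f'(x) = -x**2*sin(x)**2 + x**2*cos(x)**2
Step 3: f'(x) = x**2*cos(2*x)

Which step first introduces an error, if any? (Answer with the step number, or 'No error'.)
Step 2

Step 2 is incorrect due to a dropped term.
The step shows: -x**2*sin(x)**2 + x**2*cos(x)**2
The correct value should be: -x**2*sin(x)**2 + x**2*cos(x)**2 + 2*x*sin(x)*cos(x)

Explanation: A term was dropped: the term 2*x*sin(x)*cos(x) was incorrectly omitted
The later steps are derived from this incorrect expression, so the error originates in Step 2.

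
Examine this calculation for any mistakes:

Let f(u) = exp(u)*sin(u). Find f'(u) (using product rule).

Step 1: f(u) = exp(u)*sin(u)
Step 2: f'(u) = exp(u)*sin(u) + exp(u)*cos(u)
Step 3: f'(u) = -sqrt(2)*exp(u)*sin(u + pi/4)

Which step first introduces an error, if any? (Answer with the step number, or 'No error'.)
Step 3

Step 3 is incorrect due to a sign flip.
The step shows: -sqrt(2)*exp(u)*sin(u + pi/4)
The correct value should be: sqrt(2)*exp(u)*sin(u + pi/4)

Explanation: The sign of the whole expression was flipped: the term sqrt(2)*exp(u)*sin(u + pi/4) was incorrectly written as -sqrt(2)*exp(u)*sin(u + pi/4)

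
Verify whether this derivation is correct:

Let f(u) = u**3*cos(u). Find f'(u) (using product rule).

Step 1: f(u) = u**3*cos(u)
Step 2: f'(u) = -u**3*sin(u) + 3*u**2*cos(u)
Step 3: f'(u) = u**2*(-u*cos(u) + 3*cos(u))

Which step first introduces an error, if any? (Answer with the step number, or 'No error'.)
Step 3

Step 3 is incorrect due to a wrong trig function.
The step shows: u**2*(-u*cos(u) + 3*cos(u))
The correct value should be: u**2*(-u*sin(u) + 3*cos(u))

Explanation: sin(u) was incorrectly written as cos(u): the term u**2*(-u*sin(u) + 3*cos(u)) was incorrectly written as u**2*(-u*cos(u) + 3*cos(u))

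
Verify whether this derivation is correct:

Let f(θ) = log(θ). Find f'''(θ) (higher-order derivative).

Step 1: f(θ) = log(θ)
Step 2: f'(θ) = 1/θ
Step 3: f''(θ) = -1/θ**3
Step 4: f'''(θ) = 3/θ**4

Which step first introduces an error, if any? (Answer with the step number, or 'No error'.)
Step 3

Step 3 is incorrect due to a wrong exponent.
The step shows: -1/θ**3
The correct value should be: -1/θ**2

Explanation: The exponent -2 on θ was incorrectly written as -3: the term -1/θ**2 was incorrectly written as -1/θ**3
The later steps are derived from this incorrect expression, so the error originates in Step 3.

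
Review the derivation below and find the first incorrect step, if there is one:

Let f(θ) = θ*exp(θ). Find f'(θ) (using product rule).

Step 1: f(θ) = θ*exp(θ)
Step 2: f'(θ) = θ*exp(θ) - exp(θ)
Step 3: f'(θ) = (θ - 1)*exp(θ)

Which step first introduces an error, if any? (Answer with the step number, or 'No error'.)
Step 2

Step 2 is incorrect due to a sign flip.
The step shows: θ*exp(θ) - exp(θ)
The correct value should be: θ*exp(θ) + exp(θ)

Explanation: The sign of one term was flipped: the term exp(θ) was incorrectly written as -exp(θ)
The later steps are derived from this incorrect expression, so the error originates in Step 2.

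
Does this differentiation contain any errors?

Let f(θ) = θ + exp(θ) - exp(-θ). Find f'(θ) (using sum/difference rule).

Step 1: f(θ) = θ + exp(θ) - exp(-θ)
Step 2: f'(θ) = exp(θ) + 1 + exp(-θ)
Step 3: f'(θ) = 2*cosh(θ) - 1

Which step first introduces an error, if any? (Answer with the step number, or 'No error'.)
Step 3

Step 3 is incorrect due to a sign flip.
The step shows: 2*cosh(θ) - 1
The correct value should be: 2*cosh(θ) + 1

Explanation: The sign of one term was flipped: the term 1 was incorrectly written as -1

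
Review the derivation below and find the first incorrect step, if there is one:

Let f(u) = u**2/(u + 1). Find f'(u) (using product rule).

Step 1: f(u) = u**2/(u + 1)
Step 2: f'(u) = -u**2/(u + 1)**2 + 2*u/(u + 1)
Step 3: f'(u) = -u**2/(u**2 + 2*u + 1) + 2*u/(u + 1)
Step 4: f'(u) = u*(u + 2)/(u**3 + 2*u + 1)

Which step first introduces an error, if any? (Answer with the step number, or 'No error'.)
Step 4

Step 4 is incorrect due to a wrong exponent.
The step shows: u*(u + 2)/(u**3 + 2*u + 1)
The correct value should be: u*(u + 2)/(u**2 + 2*u + 1)

Explanation: The exponent 2 on u was incorrectly written as 3: the term u*(u + 2)/(u**2 + 2*u + 1) was incorrectly written as u*(u + 2)/(u**3 + 2*u + 1)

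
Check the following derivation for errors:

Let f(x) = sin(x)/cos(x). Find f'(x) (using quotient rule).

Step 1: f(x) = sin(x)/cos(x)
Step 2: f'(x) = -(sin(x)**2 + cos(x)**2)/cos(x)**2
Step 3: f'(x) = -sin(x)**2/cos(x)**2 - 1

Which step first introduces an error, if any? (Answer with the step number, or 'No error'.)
Step 2

Step 2 is incorrect due to a sign flip.
The step shows: -(sin(x)**2 + cos(x)**2)/cos(x)**2
The correct value should be: (sin(x)**2 + cos(x)**2)/cos(x)**2

Explanation: The sign of the whole expression was flipped: the term (sin(x)**2 + cos(x)**2)/cos(x)**2 was incorrectly written as -(sin(x)**2 + cos(x)**2)/cos(x)**2
The later steps are derived from this incorrect expression, so the error originates in Step 2.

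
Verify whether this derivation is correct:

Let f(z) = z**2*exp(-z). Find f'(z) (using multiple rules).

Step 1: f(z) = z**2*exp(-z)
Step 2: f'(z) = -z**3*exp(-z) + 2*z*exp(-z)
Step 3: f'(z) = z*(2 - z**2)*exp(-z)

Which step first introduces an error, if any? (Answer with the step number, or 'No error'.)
Step 2

Step 2 is incorrect due to a wrong exponent.
The step shows: -z**3*exp(-z) + 2*z*exp(-z)
The correct value should be: -z**2*exp(-z) + 2*z*exp(-z)

Explanation: The exponent 2 on z was incorrectly written as 3: the term -z**2*exp(-z) was incorrectly written as -z**3*exp(-z)
The later steps are derived from this incorrect expression, so the error originates in Step 2.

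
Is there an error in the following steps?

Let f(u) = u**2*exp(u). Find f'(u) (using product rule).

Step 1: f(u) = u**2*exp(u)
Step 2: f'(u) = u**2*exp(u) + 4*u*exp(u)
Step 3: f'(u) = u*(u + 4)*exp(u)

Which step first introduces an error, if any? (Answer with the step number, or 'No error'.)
Step 2

Step 2 is incorrect due to a wrong coefficient.
The step shows: u**2*exp(u) + 4*u*exp(u)
The correct value should be: u**2*exp(u) + 2*u*exp(u)

Explanation: The coefficient 2 was incorrectly written as 4: the term 2*u*exp(u) was incorrectly written as 4*u*exp(u)
The later steps are derived from this incorrect expression, so the error originates in Step 2.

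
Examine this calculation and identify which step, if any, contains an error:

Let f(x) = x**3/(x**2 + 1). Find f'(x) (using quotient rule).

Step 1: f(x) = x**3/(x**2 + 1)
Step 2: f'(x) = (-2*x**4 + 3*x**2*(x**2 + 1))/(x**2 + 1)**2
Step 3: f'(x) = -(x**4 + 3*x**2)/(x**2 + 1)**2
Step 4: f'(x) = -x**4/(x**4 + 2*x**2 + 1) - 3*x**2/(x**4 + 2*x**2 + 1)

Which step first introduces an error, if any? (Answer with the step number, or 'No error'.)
Step 3

Step 3 is incorrect due to a sign flip.
The step shows: -(x**4 + 3*x**2)/(x**2 + 1)**2
The correct value should be: (x**4 + 3*x**2)/(x**2 + 1)**2

Explanation: The sign of the whole expression was flipped: the term (x**4 + 3*x**2)/(x**2 + 1)**2 was incorrectly written as -(x**4 + 3*x**2)/(x**2 + 1)**2
The later steps are derived from this incorrect expression, so the error originates in Step 3.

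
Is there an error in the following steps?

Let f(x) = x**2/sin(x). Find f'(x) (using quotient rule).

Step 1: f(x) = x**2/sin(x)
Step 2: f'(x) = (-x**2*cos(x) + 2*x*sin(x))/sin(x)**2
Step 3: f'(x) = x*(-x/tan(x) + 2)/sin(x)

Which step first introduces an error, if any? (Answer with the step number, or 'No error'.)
No error

All steps in this derivation are correct.
The final answer f'(x) = x*(-x/tan(x) + 2)/sin(x) is valid.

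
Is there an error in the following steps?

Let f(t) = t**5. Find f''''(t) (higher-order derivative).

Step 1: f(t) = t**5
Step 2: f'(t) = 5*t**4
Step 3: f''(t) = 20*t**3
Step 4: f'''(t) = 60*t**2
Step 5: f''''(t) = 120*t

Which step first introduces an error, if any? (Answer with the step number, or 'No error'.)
No error

All steps in this derivation are correct.
The final answer f''''(t) = 120*t is valid.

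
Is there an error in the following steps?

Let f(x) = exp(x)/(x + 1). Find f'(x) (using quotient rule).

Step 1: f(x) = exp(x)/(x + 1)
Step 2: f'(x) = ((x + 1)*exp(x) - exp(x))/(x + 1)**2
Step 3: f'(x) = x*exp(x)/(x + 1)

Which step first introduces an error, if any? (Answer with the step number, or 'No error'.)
Step 3

Step 3 is incorrect due to a wrong exponent.
The step shows: x*exp(x)/(x + 1)
The correct value should be: x*exp(x)/(x + 1)**2

Explanation: The exponent -2 on x + 1 was incorrectly written as -1: the term x*exp(x)/(x + 1)**2 was incorrectly written as x*exp(x)/(x + 1)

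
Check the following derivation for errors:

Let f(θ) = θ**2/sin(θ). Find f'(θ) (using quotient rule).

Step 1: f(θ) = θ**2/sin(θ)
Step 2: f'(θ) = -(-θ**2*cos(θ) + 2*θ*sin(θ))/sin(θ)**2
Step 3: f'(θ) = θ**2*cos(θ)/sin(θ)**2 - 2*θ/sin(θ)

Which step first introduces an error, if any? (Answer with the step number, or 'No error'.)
Step 2

Step 2 is incorrect due to a sign flip.
The step shows: -(-θ**2*cos(θ) + 2*θ*sin(θ))/sin(θ)**2
The correct value should be: (-θ**2*cos(θ) + 2*θ*sin(θ))/sin(θ)**2

Explanation: The sign of the whole expression was flipped: the term (-θ**2*cos(θ) + 2*θ*sin(θ))/sin(θ)**2 was incorrectly written as -(-θ**2*cos(θ) + 2*θ*sin(θ))/sin(θ)**2
The later steps are derived from this incorrect expression, so the error originates in Step 2.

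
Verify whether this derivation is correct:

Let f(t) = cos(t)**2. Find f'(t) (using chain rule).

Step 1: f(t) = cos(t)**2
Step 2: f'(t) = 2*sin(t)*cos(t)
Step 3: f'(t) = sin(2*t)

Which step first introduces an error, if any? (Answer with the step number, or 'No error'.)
Step 2

Step 2 is incorrect due to a sign flip.
The step shows: 2*sin(t)*cos(t)
The correct value should be: -2*sin(t)*cos(t)

Explanation: The sign of the whole expression was flipped: the term -2*sin(t)*cos(t) was incorrectly written as 2*sin(t)*cos(t)
The later steps are derived from this incorrect expression, so the error originates in Step 2.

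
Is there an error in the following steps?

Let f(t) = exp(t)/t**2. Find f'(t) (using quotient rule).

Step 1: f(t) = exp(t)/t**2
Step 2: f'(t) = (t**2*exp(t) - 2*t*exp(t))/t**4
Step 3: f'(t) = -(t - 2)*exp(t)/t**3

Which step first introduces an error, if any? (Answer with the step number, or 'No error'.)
Step 3

Step 3 is incorrect due to a sign flip.
The step shows: -(t - 2)*exp(t)/t**3
The correct value should be: (t - 2)*exp(t)/t**3

Explanation: The sign of the whole expression was flipped: the term (t - 2)*exp(t)/t**3 was incorrectly written as -(t - 2)*exp(t)/t**3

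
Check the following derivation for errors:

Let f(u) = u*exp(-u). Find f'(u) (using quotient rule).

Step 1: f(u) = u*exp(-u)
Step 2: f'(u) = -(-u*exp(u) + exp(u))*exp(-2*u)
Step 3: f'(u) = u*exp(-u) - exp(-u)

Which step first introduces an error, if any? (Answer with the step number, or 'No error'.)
Step 2

Step 2 is incorrect due to a sign flip.
The step shows: -(-u*exp(u) + exp(u))*exp(-2*u)
The correct value should be: (-u*exp(u) + exp(u))*exp(-2*u)

Explanation: The sign of the whole expression was flipped: the term (-u*exp(u) + exp(u))*exp(-2*u) was incorrectly written as -(-u*exp(u) + exp(u))*exp(-2*u)
The later steps are derived from this incorrect expression, so the error originates in Step 2.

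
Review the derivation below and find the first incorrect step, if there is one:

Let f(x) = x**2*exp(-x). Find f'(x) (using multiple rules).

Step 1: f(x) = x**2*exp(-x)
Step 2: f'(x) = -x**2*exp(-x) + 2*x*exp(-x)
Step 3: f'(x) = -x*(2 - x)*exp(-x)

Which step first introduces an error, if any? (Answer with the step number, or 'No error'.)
Step 3

Step 3 is incorrect due to a sign flip.
The step shows: -x*(2 - x)*exp(-x)
The correct value should be: x*(2 - x)*exp(-x)

Explanation: The sign of the whole expression was flipped: the term x*(2 - x)*exp(-x) was incorrectly written as -x*(2 - x)*exp(-x)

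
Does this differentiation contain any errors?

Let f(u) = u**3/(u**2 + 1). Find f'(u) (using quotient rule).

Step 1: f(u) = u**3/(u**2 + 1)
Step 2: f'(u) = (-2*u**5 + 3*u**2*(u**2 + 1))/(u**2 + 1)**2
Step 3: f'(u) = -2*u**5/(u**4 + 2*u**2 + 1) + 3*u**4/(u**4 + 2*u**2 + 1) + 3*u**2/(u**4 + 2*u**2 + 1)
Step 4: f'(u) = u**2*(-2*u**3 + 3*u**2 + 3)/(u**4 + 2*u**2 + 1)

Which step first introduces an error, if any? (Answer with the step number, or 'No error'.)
Step 2

Step 2 is incorrect due to a wrong exponent.
The step shows: (-2*u**5 + 3*u**2*(u**2 + 1))/(u**2 + 1)**2
The correct value should be: (-2*u**4 + 3*u**2*(u**2 + 1))/(u**2 + 1)**2

Explanation: The exponent 4 on u was incorrectly written as 5: the term (-2*u**4 + 3*u**2*(u**2 + 1))/(u**2 + 1)**2 was incorrectly written as (-2*u**5 + 3*u**2*(u**2 + 1))/(u**2 + 1)**2
The later steps are derived from this incorrect expression, so the error originates in Step 2.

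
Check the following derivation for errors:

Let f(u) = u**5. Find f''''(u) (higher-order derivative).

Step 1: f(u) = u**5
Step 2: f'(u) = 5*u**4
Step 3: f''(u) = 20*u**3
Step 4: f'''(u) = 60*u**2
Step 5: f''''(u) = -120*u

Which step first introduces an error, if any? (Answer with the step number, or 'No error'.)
Step 5

Step 5 is incorrect due to a sign flip.
The step shows: -120*u
The correct value should be: 120*u

Explanation: The sign of the whole expression was flipped: the term 120*u was incorrectly written as -120*u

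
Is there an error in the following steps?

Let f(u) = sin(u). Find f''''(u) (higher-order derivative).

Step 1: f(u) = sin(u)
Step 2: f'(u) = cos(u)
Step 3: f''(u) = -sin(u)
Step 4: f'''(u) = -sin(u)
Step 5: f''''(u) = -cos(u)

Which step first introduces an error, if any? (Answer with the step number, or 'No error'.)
Step 4

Step 4 is incorrect due to a wrong trig function.
The step shows: -sin(u)
The correct value should be: -cos(u)

Explanation: cos(u) was incorrectly written as sin(u): the term -cos(u) was incorrectly written as -sin(u)
The later steps are derived from this incorrect expression, so the error originates in Step 4.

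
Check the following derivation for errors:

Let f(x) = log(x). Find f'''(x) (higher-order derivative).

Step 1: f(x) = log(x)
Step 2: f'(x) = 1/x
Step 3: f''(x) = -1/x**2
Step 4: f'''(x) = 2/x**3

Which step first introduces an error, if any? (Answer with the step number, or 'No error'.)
No error

All steps in this derivation are correct.
The final answer f'''(x) = 2/x**3 is valid.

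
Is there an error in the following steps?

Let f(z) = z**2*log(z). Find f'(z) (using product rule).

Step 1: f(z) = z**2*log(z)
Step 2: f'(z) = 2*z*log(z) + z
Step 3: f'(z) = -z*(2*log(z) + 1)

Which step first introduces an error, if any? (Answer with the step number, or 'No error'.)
Step 3

Step 3 is incorrect due to a sign flip.
The step shows: -z*(2*log(z) + 1)
The correct value should be: z*(2*log(z) + 1)

Explanation: The sign of the whole expression was flipped: the term z*(2*log(z) + 1) was incorrectly written as -z*(2*log(z) + 1)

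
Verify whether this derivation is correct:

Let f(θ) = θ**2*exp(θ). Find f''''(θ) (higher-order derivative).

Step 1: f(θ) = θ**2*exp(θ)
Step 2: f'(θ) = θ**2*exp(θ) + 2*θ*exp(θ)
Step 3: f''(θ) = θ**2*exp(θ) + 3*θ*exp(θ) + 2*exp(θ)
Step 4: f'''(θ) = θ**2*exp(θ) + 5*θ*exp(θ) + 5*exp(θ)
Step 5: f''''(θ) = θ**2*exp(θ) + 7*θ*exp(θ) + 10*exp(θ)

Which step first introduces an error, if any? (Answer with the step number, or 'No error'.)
Step 3

Step 3 is incorrect due to a wrong coefficient.
The step shows: θ**2*exp(θ) + 3*θ*exp(θ) + 2*exp(θ)
The correct value should be: θ**2*exp(θ) + 4*θ*exp(θ) + 2*exp(θ)

Explanation: The coefficient 4 was incorrectly written as 3: the term 4*θ*exp(θ) was incorrectly written as 3*θ*exp(θ)
The later steps are derived from this incorrect expression, so the error originates in Step 3.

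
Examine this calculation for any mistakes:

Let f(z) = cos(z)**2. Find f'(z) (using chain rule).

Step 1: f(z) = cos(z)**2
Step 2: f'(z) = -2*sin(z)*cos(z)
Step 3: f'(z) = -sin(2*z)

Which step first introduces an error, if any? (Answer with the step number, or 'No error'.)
No error

All steps in this derivation are correct.
The final answer f'(z) = -sin(2*z) is valid.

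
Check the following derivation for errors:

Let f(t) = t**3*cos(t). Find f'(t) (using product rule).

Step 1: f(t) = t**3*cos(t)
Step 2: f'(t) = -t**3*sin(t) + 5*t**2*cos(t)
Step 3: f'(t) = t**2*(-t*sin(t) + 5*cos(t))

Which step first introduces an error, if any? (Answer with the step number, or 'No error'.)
Step 2

Step 2 is incorrect due to a wrong coefficient.
The step shows: -t**3*sin(t) + 5*t**2*cos(t)
The correct value should be: -t**3*sin(t) + 3*t**2*cos(t)

Explanation: The coefficient 3 was incorrectly written as 5: the term 3*t**2*cos(t) was incorrectly written as 5*t**2*cos(t)
The later steps are derived from this incorrect expression, so the error originates in Step 2.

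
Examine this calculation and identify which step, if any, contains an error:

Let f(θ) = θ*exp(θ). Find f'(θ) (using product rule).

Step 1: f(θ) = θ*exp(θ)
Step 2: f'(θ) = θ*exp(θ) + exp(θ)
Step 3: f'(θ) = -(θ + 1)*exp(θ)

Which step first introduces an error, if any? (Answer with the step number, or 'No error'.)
Step 3

Step 3 is incorrect due to a sign flip.
The step shows: -(θ + 1)*exp(θ)
The correct value should be: (θ + 1)*exp(θ)

Explanation: The sign of the whole expression was flipped: the term (θ + 1)*exp(θ) was incorrectly written as -(θ + 1)*exp(θ)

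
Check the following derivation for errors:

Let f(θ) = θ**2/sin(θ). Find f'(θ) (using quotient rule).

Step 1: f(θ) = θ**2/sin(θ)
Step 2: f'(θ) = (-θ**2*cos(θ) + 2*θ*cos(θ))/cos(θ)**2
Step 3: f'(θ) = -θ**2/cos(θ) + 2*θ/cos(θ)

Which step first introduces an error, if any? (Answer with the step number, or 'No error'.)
Step 2

Step 2 is incorrect due to a wrong trig function.
The step shows: (-θ**2*cos(θ) + 2*θ*cos(θ))/cos(θ)**2
The correct value should be: (-θ**2*cos(θ) + 2*θ*sin(θ))/sin(θ)**2

Explanation: sin(θ) was incorrectly written as cos(θ): the term (-θ**2*cos(θ) + 2*θ*sin(θ))/sin(θ)**2 was incorrectly written as (-θ**2*cos(θ) + 2*θ*cos(θ))/cos(θ)**2
The later steps are derived from this incorrect expression, so the error originates in Step 2.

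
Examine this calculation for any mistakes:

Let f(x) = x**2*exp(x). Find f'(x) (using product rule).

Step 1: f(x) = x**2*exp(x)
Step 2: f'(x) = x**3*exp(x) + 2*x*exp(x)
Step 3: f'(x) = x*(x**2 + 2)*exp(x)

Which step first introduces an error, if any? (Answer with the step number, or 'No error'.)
Step 2

Step 2 is incorrect due to a wrong exponent.
The step shows: x**3*exp(x) + 2*x*exp(x)
The correct value should be: x**2*exp(x) + 2*x*exp(x)

Explanation: The exponent 2 on x was incorrectly written as 3: the term x**2*exp(x) was incorrectly written as x**3*exp(x)
The later steps are derived from this incorrect expression, so the error originates in Step 2.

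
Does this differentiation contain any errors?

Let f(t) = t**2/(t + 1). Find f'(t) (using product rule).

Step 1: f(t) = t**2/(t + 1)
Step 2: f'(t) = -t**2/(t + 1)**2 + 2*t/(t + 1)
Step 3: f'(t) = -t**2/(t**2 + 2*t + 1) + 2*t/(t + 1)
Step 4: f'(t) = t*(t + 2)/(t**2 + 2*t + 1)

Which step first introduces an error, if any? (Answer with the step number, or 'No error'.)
No error

All steps in this derivation are correct.
The final answer f'(t) = t*(t + 2)/(t**2 + 2*t + 1) is valid.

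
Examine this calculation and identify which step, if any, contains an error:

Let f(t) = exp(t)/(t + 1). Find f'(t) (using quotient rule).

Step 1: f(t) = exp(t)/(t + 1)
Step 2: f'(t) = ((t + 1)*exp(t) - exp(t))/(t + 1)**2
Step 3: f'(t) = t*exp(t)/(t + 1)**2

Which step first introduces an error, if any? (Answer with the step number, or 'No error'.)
No error

All steps in this derivation are correct.
The final answer f'(t) = t*exp(t)/(t + 1)**2 is valid.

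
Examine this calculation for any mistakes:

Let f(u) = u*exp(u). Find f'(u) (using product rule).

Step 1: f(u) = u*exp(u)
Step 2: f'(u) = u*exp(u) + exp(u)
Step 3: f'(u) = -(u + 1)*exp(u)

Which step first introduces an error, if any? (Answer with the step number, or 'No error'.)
Step 3

Step 3 is incorrect due to a sign flip.
The step shows: -(u + 1)*exp(u)
The correct value should be: (u + 1)*exp(u)

Explanation: The sign of the whole expression was flipped: the term (u + 1)*exp(u) was incorrectly written as -(u + 1)*exp(u)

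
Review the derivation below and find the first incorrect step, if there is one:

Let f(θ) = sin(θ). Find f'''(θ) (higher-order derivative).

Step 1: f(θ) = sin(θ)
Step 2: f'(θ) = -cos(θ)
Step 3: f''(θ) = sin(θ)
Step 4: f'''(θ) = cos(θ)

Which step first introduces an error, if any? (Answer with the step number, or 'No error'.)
Step 2

Step 2 is incorrect due to a sign flip.
The step shows: -cos(θ)
The correct value should be: cos(θ)

Explanation: The sign of the whole expression was flipped: the term cos(θ) was incorrectly written as -cos(θ)
The later steps are derived from this incorrect expression, so the error originates in Step 2.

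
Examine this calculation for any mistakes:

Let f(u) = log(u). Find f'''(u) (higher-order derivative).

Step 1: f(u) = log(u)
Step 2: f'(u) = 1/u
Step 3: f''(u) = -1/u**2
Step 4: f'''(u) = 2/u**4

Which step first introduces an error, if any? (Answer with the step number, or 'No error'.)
Step 4

Step 4 is incorrect due to a wrong exponent.
The step shows: 2/u**4
The correct value should be: 2/u**3

Explanation: The exponent -3 on u was incorrectly written as -4: the term 2/u**3 was incorrectly written as 2/u**4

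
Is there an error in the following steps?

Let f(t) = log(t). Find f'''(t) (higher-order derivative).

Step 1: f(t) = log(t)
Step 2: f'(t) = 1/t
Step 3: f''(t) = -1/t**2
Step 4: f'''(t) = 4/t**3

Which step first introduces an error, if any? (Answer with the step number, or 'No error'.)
Step 4

Step 4 is incorrect due to a wrong coefficient.
The step shows: 4/t**3
The correct value should be: 2/t**3

Explanation: The coefficient 2 was incorrectly written as 4: the term 2/t**3 was incorrectly written as 4/t**3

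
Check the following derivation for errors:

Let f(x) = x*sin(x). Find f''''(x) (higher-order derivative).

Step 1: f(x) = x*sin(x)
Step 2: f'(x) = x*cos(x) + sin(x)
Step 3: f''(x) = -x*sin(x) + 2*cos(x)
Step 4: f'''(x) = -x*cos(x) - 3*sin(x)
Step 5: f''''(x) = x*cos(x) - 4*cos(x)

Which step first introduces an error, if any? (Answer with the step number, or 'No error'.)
Step 5

Step 5 is incorrect due to a wrong trig function.
The step shows: x*cos(x) - 4*cos(x)
The correct value should be: x*sin(x) - 4*cos(x)

Explanation: sin(x) was incorrectly written as cos(x): the term x*sin(x) was incorrectly written as x*cos(x)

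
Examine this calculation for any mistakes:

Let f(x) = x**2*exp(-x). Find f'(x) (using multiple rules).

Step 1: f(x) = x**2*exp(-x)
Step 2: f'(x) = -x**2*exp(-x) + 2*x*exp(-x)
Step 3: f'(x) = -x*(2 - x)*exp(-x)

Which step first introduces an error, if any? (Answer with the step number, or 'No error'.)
Step 3

Step 3 is incorrect due to a sign flip.
The step shows: -x*(2 - x)*exp(-x)
The correct value should be: x*(2 - x)*exp(-x)

Explanation: The sign of the whole expression was flipped: the term x*(2 - x)*exp(-x) was incorrectly written as -x*(2 - x)*exp(-x)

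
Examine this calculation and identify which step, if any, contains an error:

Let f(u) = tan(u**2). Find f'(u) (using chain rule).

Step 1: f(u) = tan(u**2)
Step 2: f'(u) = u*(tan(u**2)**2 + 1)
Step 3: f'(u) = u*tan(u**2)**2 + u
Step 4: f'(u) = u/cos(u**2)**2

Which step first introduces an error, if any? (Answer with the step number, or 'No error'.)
Step 2

Step 2 is incorrect due to a wrong coefficient.
The step shows: u*(tan(u**2)**2 + 1)
The correct value should be: 2*u*(tan(u**2)**2 + 1)

Explanation: The coefficient 2 was incorrectly written as 1: the term 2*u*(tan(u**2)**2 + 1) was incorrectly written as u*(tan(u**2)**2 + 1)
The later steps are derived from this incorrect expression, so the error originates in Step 2.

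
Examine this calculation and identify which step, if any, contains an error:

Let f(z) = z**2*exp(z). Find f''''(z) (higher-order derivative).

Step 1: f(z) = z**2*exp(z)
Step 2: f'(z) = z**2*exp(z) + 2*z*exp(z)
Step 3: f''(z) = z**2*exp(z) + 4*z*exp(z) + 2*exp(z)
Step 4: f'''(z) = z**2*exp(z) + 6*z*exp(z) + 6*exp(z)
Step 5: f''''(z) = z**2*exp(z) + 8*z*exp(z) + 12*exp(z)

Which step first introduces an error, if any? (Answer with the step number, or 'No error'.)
No error

All steps in this derivation are correct.
The final answer f''''(z) = z**2*exp(z) + 8*z*exp(z) + 12*exp(z) is valid.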